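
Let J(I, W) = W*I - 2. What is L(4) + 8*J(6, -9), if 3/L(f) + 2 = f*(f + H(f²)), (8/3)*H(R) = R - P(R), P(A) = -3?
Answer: -38074/85 ≈ -447.93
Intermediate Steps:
J(I, W) = -2 + I*W (J(I, W) = I*W - 2 = -2 + I*W)
H(R) = 9/8 + 3*R/8 (H(R) = 3*(R - 1*(-3))/8 = 3*(R + 3)/8 = 3*(3 + R)/8 = 9/8 + 3*R/8)
L(f) = 3/(-2 + f*(9/8 + f + 3*f²/8)) (L(f) = 3/(-2 + f*(f + (9/8 + 3*f²/8))) = 3/(-2 + f*(9/8 + f + 3*f²/8)))
L(4) + 8*J(6, -9) = 24/(-16 + 8*4² + 3*4*(3 + 4²)) + 8*(-2 + 6*(-9)) = 24/(-16 + 8*16 + 3*4*(3 + 16)) + 8*(-2 - 54) = 24/(-16 + 128 + 3*4*19) + 8*(-56) = 24/(-16 + 128 + 228) - 448 = 24/340 - 448 = 24*(1/340) - 448 = 6/85 - 448 = -38074/85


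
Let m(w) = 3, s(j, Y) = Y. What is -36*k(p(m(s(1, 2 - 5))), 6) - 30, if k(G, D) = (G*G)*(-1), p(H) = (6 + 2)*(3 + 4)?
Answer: 112866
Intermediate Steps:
p(H) = 56 (p(H) = 8*7 = 56)
k(G, D) = -G² (k(G, D) = G²*(-1) = -G²)
-36*k(p(m(s(1, 2 - 5))), 6) - 30 = -(-36)*56² - 30 = -(-36)*3136 - 30 = -36*(-3136) - 30 = 112896 - 30 = 112866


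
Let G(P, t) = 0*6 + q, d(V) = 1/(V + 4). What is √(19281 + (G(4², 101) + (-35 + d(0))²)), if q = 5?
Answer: 3*√36433/4 ≈ 143.16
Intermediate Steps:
d(V) = 1/(4 + V)
G(P, t) = 5 (G(P, t) = 0*6 + 5 = 0 + 5 = 5)
√(19281 + (G(4², 101) + (-35 + d(0))²)) = √(19281 + (5 + (-35 + 1/(4 + 0))²)) = √(19281 + (5 + (-35 + 1/4)²)) = √(19281 + (5 + (-35 + ¼)²)) = √(19281 + (5 + (-139/4)²)) = √(19281 + (5 + 19321/16)) = √(19281 + 19401/16) = √(327897/16) = 3*√36433/4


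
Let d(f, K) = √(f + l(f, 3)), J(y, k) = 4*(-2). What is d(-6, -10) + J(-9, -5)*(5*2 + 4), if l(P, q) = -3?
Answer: -112 + 3*I ≈ -112.0 + 3.0*I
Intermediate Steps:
J(y, k) = -8
d(f, K) = √(-3 + f) (d(f, K) = √(f - 3) = √(-3 + f))
d(-6, -10) + J(-9, -5)*(5*2 + 4) = √(-3 - 6) - 8*(5*2 + 4) = √(-9) - 8*(10 + 4) = 3*I - 8*14 = 3*I - 112 = -112 + 3*I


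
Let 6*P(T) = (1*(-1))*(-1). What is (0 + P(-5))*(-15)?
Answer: -5/2 ≈ -2.5000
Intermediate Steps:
P(T) = ⅙ (P(T) = ((1*(-1))*(-1))/6 = (-1*(-1))/6 = (⅙)*1 = ⅙)
(0 + P(-5))*(-15) = (0 + ⅙)*(-15) = (⅙)*(-15) = -5/2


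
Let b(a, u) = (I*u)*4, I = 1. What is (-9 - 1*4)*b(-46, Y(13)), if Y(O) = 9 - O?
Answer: 208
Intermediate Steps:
b(a, u) = 4*u (b(a, u) = (1*u)*4 = u*4 = 4*u)
(-9 - 1*4)*b(-46, Y(13)) = (-9 - 1*4)*(4*(9 - 1*13)) = (-9 - 4)*(4*(9 - 13)) = -52*(-4) = -13*(-16) = 208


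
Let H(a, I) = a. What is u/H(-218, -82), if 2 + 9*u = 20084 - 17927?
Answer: -2155/1962 ≈ -1.0984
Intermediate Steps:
u = 2155/9 (u = -2/9 + (20084 - 17927)/9 = -2/9 + (⅑)*2157 = -2/9 + 719/3 = 2155/9 ≈ 239.44)
u/H(-218, -82) = (2155/9)/(-218) = (2155/9)*(-1/218) = -2155/1962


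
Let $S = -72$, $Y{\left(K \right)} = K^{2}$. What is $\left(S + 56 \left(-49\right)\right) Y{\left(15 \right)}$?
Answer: $-633600$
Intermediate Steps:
$\left(S + 56 \left(-49\right)\right) Y{\left(15 \right)} = \left(-72 + 56 \left(-49\right)\right) 15^{2} = \left(-72 - 2744\right) 225 = \left(-2816\right) 225 = -633600$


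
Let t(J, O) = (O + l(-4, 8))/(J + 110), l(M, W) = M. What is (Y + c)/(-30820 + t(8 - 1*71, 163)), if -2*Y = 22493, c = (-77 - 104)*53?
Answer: 178083/263342 ≈ 0.67624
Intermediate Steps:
t(J, O) = (-4 + O)/(110 + J) (t(J, O) = (O - 4)/(J + 110) = (-4 + O)/(110 + J))
c = -9593 (c = -181*53 = -9593)
Y = -22493/2 (Y = -½*22493 = -22493/2 ≈ -11247.)
(Y + c)/(-30820 + t(8 - 1*71, 163)) = (-22493/2 - 9593)/(-30820 + (-4 + 163)/(110 + (8 - 1*71))) = -41679/(2*(-30820 + 159/(110 + (8 - 71)))) = -41679/(2*(-30820 + 159/(110 - 63))) = -41679/(2*(-30820 + 159/47)) = -41679/(2*(-1448381/47)) = -41679/2*(-47/1448381) = 178083/263342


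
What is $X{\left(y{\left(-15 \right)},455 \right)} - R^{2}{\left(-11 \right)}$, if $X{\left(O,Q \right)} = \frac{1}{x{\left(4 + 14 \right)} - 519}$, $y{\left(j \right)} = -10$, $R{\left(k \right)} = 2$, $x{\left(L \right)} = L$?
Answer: $- \frac{2005}{501} \approx -4.002$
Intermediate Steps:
$X{\left(O,Q \right)} = - \frac{1}{501}$ ($X{\left(O,Q \right)} = \frac{1}{\left(4 + 14\right) - 519} = \frac{1}{18 - 519} = \frac{1}{-501} = - \frac{1}{501}$)
$X{\left(y{\left(-15 \right)},455 \right)} - R^{2}{\left(-11 \right)} = - \frac{1}{501} - 2^{2} = - \frac{1}{501} - 4 = - \frac{2005}{501}$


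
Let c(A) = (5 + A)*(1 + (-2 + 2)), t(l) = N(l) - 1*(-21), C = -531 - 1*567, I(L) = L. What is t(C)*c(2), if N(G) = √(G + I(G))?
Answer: 147 + 42*I*√61 ≈ 147.0 + 328.03*I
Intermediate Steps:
C = -1098 (C = -531 - 567 = -1098)
N(G) = √2*√G (N(G) = √(G + G) = √(2*G) = √2*√G)
t(l) = 21 + √2*√l (t(l) = √2*√l - 1*(-21) = √2*√l + 21 = 21 + √2*√l)
c(A) = 5 + A (c(A) = (5 + A)*(1 + 0) = (5 + A)*1 = 5 + A)
t(C)*c(2) = (21 + √2*√(-1098))*(5 + 2) = (21 + √2*(3*I*√122))*7 = (21 + 6*I*√61)*7 = 147 + 42*I*√61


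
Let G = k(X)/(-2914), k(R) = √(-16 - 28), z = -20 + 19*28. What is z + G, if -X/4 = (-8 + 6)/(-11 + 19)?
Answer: 512 - I*√11/1457 ≈ 512.0 - 0.0022763*I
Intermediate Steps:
X = 1 (X = -4*(-8 + 6)/(-11 + 19) = -(-8)/8 = -4*(-¼) = 1)
z = 512 (z = -20 + 532 = 512)
k(R) = 2*I*√11 (k(R) = √(-44) = 2*I*√11)
G = -I*√11/1457 (G = (2*I*√11)/(-2914) = (2*I*√11)*(-1/2914) = -I*√11/1457 ≈ -0.0022763*I)
z + G = 512 - I*√11/1457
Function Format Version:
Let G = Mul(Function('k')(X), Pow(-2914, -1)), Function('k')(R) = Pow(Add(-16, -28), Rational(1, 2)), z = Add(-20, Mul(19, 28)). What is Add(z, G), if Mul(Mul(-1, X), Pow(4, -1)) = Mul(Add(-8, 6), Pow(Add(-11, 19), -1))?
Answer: Add(512, Mul(Rational(-1, 1457), I, Pow(11, Rational(1, 2)))) ≈ Add(512.00, Mul(-0.0022763, I))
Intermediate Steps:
X = 1 (X = Mul(-4, Mul(Add(-8, 6), Pow(Add(-11, 19), -1))) = Mul(-4, Mul(-2, Pow(8, -1))) = Mul(-4, Mul(-2, Rational(1, 8))) = Mul(-4, Rational(-1, 4)) = 1)
z = 512 (z = Add(-20, 532) = 512)
Function('k')(R) = Mul(2, I, Pow(11, Rational(1, 2))) (Function('k')(R) = Pow(-44, Rational(1, 2)) = Mul(2, I, Pow(11, Rational(1, 2))))
G = Mul(Rational(-1, 1457), I, Pow(11, Rational(1, 2))) (G = Mul(Mul(2, I, Pow(11, Rational(1, 2))), Pow(-2914, -1)) = Mul(Mul(2, I, Pow(11, Rational(1, 2))), Rational(-1, 2914)) = Mul(Rational(-1, 1457), I, Pow(11, Rational(1, 2))) ≈ Mul(-0.0022763, I))
Add(z, G) = Add(512, Mul(Rational(-1, 1457), I, Pow(11, Rational(1, 2))))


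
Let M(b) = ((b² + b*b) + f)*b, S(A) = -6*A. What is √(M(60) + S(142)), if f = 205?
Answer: 6*√12318 ≈ 665.92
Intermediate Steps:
M(b) = b*(205 + 2*b²) (M(b) = ((b² + b*b) + 205)*b = ((b² + b²) + 205)*b = (2*b² + 205)*b = (205 + 2*b²)*b = b*(205 + 2*b²))
√(M(60) + S(142)) = √(60*(205 + 2*60²) - 6*142) = √(60*(205 + 2*3600) - 852) = √(60*(205 + 7200) - 852) = √(60*7405 - 852) = √(444300 - 852) = √443448 = 6*√12318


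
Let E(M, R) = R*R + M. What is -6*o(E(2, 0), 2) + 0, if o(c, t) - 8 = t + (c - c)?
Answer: -60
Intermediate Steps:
E(M, R) = M + R² (E(M, R) = R² + M = M + R²)
o(c, t) = 8 + t (o(c, t) = 8 + (t + (c - c)) = 8 + (t + 0) = 8 + t)
-6*o(E(2, 0), 2) + 0 = -6*(8 + 2) + 0 = -6*10 + 0 = -60 + 0 = -60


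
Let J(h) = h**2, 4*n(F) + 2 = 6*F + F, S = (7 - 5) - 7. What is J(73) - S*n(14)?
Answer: 5449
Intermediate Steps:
S = -5 (S = 2 - 7 = -5)
n(F) = -1/2 + 7*F/4 (n(F) = -1/2 + (6*F + F)/4 = -1/2 + (7*F)/4 = -1/2 + 7*F/4)
J(73) - S*n(14) = 73**2 - (-5)*(-1/2 + (7/4)*14) = 5329 - (-5)*(-1/2 + 49/2) = 5329 - (-5)*24 = 5329 - 1*(-120) = 5329 + 120 = 5449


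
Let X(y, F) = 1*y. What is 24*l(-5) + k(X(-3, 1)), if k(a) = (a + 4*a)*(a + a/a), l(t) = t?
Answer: -90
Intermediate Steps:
X(y, F) = y
k(a) = 5*a*(1 + a) (k(a) = (5*a)*(a + 1) = (5*a)*(1 + a) = 5*a*(1 + a))
24*l(-5) + k(X(-3, 1)) = 24*(-5) + 5*(-3)*(1 - 3) = -120 + 5*(-3)*(-2) = -120 + 30 = -90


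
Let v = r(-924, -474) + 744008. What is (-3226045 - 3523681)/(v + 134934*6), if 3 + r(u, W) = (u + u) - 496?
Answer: -6749726/1551265 ≈ -4.3511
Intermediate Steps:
r(u, W) = -499 + 2*u (r(u, W) = -3 + ((u + u) - 496) = -3 + (2*u - 496) = -3 + (-496 + 2*u) = -499 + 2*u)
v = 741661 (v = (-499 + 2*(-924)) + 744008 = (-499 - 1848) + 744008 = -2347 + 744008 = 741661)
(-3226045 - 3523681)/(v + 134934*6) = (-3226045 - 3523681)/(741661 + 134934*6) = -6749726/(741661 + 809604) = -6749726/1551265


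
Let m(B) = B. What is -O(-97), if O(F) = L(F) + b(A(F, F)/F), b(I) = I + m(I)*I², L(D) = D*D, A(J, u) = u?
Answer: -9411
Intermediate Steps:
L(D) = D²
b(I) = I + I³ (b(I) = I + I*I² = I + I³)
O(F) = 2 + F² (O(F) = F² + (F/F + (F/F)³) = F² + (1 + 1³) = F² + (1 + 1) = F² + 2 = 2 + F²)
-O(-97) = -(2 + (-97)²) = -(2 + 9409) = -1*9411 = -9411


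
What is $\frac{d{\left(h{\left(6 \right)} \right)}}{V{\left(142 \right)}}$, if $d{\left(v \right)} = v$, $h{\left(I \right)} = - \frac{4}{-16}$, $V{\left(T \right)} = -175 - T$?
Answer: $- \frac{1}{1268} \approx -0.00078864$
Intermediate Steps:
$h{\left(I \right)} = \frac{1}{4}$ ($h{\left(I \right)} = \left(-4\right) \left(- \frac{1}{16}\right) = \frac{1}{4}$)
$\frac{d{\left(h{\left(6 \right)} \right)}}{V{\left(142 \right)}} = \frac{1}{4 \left(-175 - 142\right)} = \frac{1}{4 \left(-317\right)} = \frac{1}{4} \left(- \frac{1}{317}\right) = - \frac{1}{1268}$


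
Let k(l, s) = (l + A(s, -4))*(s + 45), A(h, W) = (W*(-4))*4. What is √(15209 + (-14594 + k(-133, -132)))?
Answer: √6618 ≈ 81.351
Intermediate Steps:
A(h, W) = -16*W (A(h, W) = -4*W*4 = -16*W)
k(l, s) = (45 + s)*(64 + l) (k(l, s) = (l - 16*(-4))*(s + 45) = (l + 64)*(45 + s) = (64 + l)*(45 + s) = (45 + s)*(64 + l))
√(15209 + (-14594 + k(-133, -132))) = √(15209 + (-14594 + (2880 + 45*(-133) + 64*(-132) - 133*(-132)))) = √(15209 + (-14594 + (2880 - 5985 - 8448 + 17556))) = √(15209 + (-14594 + 6003)) = √(15209 - 8591) = √6618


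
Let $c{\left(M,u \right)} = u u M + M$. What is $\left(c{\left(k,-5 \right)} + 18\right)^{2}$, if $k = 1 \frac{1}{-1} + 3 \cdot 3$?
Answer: $51076$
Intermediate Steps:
$k = 8$ ($k = 1 \left(-1\right) + 9 = -1 + 9 = 8$)
$c{\left(M,u \right)} = M + M u^{2}$ ($c{\left(M,u \right)} = u^{2} M + M = M u^{2} + M = M + M u^{2}$)
$\left(c{\left(k,-5 \right)} + 18\right)^{2} = \left(8 \left(1 + \left(-5\right)^{2}\right) + 18\right)^{2} = \left(8 \left(1 + 25\right) + 18\right)^{2} = \left(8 \cdot 26 + 18\right)^{2} = \left(208 + 18\right)^{2} = 226^{2} = 51076$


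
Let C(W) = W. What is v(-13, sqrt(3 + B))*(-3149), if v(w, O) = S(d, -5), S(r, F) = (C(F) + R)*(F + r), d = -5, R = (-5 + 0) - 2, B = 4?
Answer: -377880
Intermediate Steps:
R = -7 (R = -5 - 2 = -7)
S(r, F) = (-7 + F)*(F + r) (S(r, F) = (F - 7)*(F + r) = (-7 + F)*(F + r))
v(w, O) = 120 (v(w, O) = (-5)**2 - 7*(-5) - 7*(-5) - 5*(-5) = 25 + 35 + 35 + 25 = 120)
v(-13, sqrt(3 + B))*(-3149) = 120*(-3149) = -377880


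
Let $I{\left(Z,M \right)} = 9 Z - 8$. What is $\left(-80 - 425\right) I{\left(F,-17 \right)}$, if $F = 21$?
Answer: $-91405$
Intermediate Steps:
$I{\left(Z,M \right)} = -8 + 9 Z$
$\left(-80 - 425\right) I{\left(F,-17 \right)} = \left(-80 - 425\right) \left(-8 + 9 \cdot 21\right) = - 505 \left(-8 + 189\right) = \left(-505\right) 181 = -91405$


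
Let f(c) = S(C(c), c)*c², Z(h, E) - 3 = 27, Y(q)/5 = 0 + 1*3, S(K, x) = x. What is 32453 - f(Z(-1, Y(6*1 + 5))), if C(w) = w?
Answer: 5453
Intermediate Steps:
Y(q) = 15 (Y(q) = 5*(0 + 1*3) = 5*(0 + 3) = 5*3 = 15)
Z(h, E) = 30 (Z(h, E) = 3 + 27 = 30)
f(c) = c³ (f(c) = c*c² = c³)
32453 - f(Z(-1, Y(6*1 + 5))) = 32453 - 1*30³ = 32453 - 1*27000 = 32453 - 27000 = 5453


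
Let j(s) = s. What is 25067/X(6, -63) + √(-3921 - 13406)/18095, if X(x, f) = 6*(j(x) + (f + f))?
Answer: -25067/720 + I*√17327/18095 ≈ -34.815 + 0.0072745*I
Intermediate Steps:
X(x, f) = 6*x + 12*f (X(x, f) = 6*(x + (f + f)) = 6*(x + 2*f) = 6*x + 12*f)
25067/X(6, -63) + √(-3921 - 13406)/18095 = 25067/(6*6 + 12*(-63)) + √(-3921 - 13406)/18095 = 25067/(36 - 756) + √(-17327)*(1/18095) = 25067/(-720) + (I*√17327)*(1/18095) = 25067*(-1/720) + I*√17327/18095 = -25067/720 + I*√17327/18095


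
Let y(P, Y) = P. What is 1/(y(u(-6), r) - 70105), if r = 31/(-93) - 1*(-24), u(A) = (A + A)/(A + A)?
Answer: -1/70104 ≈ -1.4265e-5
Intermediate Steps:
u(A) = 1 (u(A) = (2*A)/((2*A)) = (2*A)*(1/(2*A)) = 1)
r = 71/3 (r = 31*(-1/93) + 24 = -1/3 + 24 = 71/3 ≈ 23.667)
1/(y(u(-6), r) - 70105) = 1/(1 - 70105) = 1/(-70104) = -1/70104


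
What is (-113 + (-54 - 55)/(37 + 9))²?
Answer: 28164249/2116 ≈ 13310.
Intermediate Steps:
(-113 + (-54 - 55)/(37 + 9))² = (-113 - 109/46)² = (-5307/46)² = 28164249/2116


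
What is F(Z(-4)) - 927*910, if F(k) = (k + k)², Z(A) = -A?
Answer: -843506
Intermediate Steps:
F(k) = 4*k² (F(k) = (2*k)² = 4*k²)
F(Z(-4)) - 927*910 = 4*(-1*(-4))² - 927*910 = 4*4² - 843570 = 4*16 - 843570 = 64 - 843570 = -843506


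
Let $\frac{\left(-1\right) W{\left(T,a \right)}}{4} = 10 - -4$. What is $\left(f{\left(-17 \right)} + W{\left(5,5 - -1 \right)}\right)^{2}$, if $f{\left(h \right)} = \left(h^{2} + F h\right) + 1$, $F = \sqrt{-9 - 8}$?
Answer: $49843 - 7956 i \sqrt{17} \approx 49843.0 - 32803.0 i$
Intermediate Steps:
$F = i \sqrt{17}$ ($F = \sqrt{-17} = i \sqrt{17} \approx 4.1231 i$)
$W{\left(T,a \right)} = -56$ ($W{\left(T,a \right)} = - 4 \left(10 - -4\right) = - 4 \left(10 + 4\right) = \left(-4\right) 14 = -56$)
$f{\left(h \right)} = 1 + h^{2} + i h \sqrt{17}$ ($f{\left(h \right)} = \left(h^{2} + i \sqrt{17} h\right) + 1 = \left(h^{2} + i h \sqrt{17}\right) + 1 = 1 + h^{2} + i h \sqrt{17}$)
$\left(f{\left(-17 \right)} + W{\left(5,5 - -1 \right)}\right)^{2} = \left(\left(1 + \left(-17\right)^{2} + i \left(-17\right) \sqrt{17}\right) - 56\right)^{2} = \left(\left(1 + 289 - 17 i \sqrt{17}\right) - 56\right)^{2} = \left(\left(290 - 17 i \sqrt{17}\right) - 56\right)^{2} = \left(234 - 17 i \sqrt{17}\right)^{2}$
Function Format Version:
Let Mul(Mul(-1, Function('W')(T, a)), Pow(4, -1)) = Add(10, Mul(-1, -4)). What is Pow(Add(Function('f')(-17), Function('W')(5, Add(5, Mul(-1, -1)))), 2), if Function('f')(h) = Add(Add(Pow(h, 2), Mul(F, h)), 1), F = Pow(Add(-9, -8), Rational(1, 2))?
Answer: Add(49843, Mul(-7956, I, Pow(17, Rational(1, 2)))) ≈ Add(49843., Mul(-32803., I))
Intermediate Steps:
F = Mul(I, Pow(17, Rational(1, 2))) (F = Pow(-17, Rational(1, 2)) = Mul(I, Pow(17, Rational(1, 2))) ≈ Mul(4.1231, I))
Function('W')(T, a) = -56 (Function('W')(T, a) = Mul(-4, Add(10, Mul(-1, -4))) = Mul(-4, Add(10, 4)) = Mul(-4, 14) = -56)
Function('f')(h) = Add(1, Pow(h, 2), Mul(I, h, Pow(17, Rational(1, 2)))) (Function('f')(h) = Add(Add(Pow(h, 2), Mul(Mul(I, Pow(17, Rational(1, 2))), h)), 1) = Add(Add(Pow(h, 2), Mul(I, h, Pow(17, Rational(1, 2)))), 1) = Add(1, Pow(h, 2), Mul(I, h, Pow(17, Rational(1, 2)))))
Pow(Add(Function('f')(-17), Function('W')(5, Add(5, Mul(-1, -1)))), 2) = Pow(Add(Add(1, Pow(-17, 2), Mul(I, -17, Pow(17, Rational(1, 2)))), -56), 2) = Pow(Add(Add(1, 289, Mul(-17, I, Pow(17, Rational(1, 2)))), -56), 2) = Pow(Add(Add(290, Mul(-17, I, Pow(17, Rational(1, 2)))), -56), 2) = Pow(Add(234, Mul(-17, I, Pow(17, Rational(1, 2)))), 2)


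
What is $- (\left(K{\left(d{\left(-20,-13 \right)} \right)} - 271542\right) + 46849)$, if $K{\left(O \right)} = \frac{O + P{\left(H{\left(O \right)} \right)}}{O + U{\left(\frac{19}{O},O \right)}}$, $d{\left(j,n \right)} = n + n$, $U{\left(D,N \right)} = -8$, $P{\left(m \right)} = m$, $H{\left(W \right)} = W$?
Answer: $\frac{3819755}{17} \approx 2.2469 \cdot 10^{5}$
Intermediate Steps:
$d{\left(j,n \right)} = 2 n$
$K{\left(O \right)} = \frac{2 O}{-8 + O}$ ($K{\left(O \right)} = \frac{O + O}{O - 8} = \frac{2 O}{-8 + O}$)
$- (\left(K{\left(d{\left(-20,-13 \right)} \right)} - 271542\right) + 46849) = - (\left(\frac{2 \cdot 2 \left(-13\right)}{-8 + 2 \left(-13\right)} - 271542\right) + 46849) = - (\left(2 \left(-26\right) \frac{1}{-8 - 26} - 271542\right) + 46849) = - (\left(2 \left(-26\right) \frac{1}{-34} - 271542\right) + 46849) = - (\left(2 \left(-26\right) \left(- \frac{1}{34}\right) - 271542\right) + 46849) = - (\left(\frac{26}{17} - 271542\right) + 46849) = - (- \frac{4616188}{17} + 46849) = \left(-1\right) \left(- \frac{3819755}{17}\right) = \frac{3819755}{17}$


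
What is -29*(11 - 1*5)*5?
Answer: -870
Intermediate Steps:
-29*(11 - 1*5)*5 = -29*(11 - 5)*5 = -29*6*5 = -174*5 = -870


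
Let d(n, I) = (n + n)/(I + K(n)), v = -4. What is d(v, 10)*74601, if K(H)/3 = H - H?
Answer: -298404/5 ≈ -59681.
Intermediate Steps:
K(H) = 0 (K(H) = 3*(H - H) = 3*0 = 0)
d(n, I) = 2*n/I (d(n, I) = (n + n)/(I + 0) = (2*n)/I = 2*n/I)
d(v, 10)*74601 = (2*(-4)/10)*74601 = (2*(-4)*(⅒))*74601 = -⅘*74601 = -298404/5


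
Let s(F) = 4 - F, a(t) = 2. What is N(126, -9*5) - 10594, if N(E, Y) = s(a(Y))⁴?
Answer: -10578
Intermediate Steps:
N(E, Y) = 16 (N(E, Y) = (4 - 1*2)⁴ = (4 - 2)⁴ = 2⁴ = 16)
N(126, -9*5) - 10594 = 16 - 10594 = -10578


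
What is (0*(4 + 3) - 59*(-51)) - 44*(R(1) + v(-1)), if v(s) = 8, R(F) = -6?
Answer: 2921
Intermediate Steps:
(0*(4 + 3) - 59*(-51)) - 44*(R(1) + v(-1)) = (0*(4 + 3) - 59*(-51)) - 44*(-6 + 8) = (0*7 + 3009) - 44*2 = (0 + 3009) - 1*88 = 3009 - 88 = 2921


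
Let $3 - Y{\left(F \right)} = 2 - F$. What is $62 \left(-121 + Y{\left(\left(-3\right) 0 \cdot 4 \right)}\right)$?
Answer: $-7440$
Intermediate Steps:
$Y{\left(F \right)} = 1 + F$ ($Y{\left(F \right)} = 3 - \left(2 - F\right) = 3 + \left(-2 + F\right) = 1 + F$)
$62 \left(-121 + Y{\left(\left(-3\right) 0 \cdot 4 \right)}\right) = 62 \left(-121 + \left(1 + \left(-3\right) 0 \cdot 4\right)\right) = 62 \left(-121 + \left(1 + 0 \cdot 4\right)\right) = 62 \left(-121 + \left(1 + 0\right)\right) = 62 \left(-121 + 1\right) = 62 \left(-120\right) = -7440$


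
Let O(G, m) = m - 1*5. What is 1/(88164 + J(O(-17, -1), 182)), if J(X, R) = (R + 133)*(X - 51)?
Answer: 1/70209 ≈ 1.4243e-5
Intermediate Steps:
O(G, m) = -5 + m (O(G, m) = m - 5 = -5 + m)
J(X, R) = (-51 + X)*(133 + R) (J(X, R) = (133 + R)*(-51 + X) = (-51 + X)*(133 + R))
1/(88164 + J(O(-17, -1), 182)) = 1/(88164 + (-6783 - 51*182 + 133*(-5 - 1) + 182*(-5 - 1))) = 1/(88164 + (-6783 - 9282 + 133*(-6) + 182*(-6))) = 1/(88164 + (-6783 - 9282 - 798 - 1092)) = 1/(88164 - 17955) = 1/70209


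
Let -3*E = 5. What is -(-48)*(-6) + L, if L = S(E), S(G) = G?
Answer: -869/3 ≈ -289.67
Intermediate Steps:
E = -5/3 (E = -⅓*5 = -5/3 ≈ -1.6667)
L = -5/3 ≈ -1.6667
-(-48)*(-6) + L = -(-48)*(-6) - 5/3 = -48*6 - 5/3 = -288 - 5/3 = -869/3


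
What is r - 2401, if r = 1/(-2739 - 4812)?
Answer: -18129952/7551 ≈ -2401.0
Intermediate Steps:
r = -1/7551 (r = 1/(-7551) = -1/7551 ≈ -0.00013243)
r - 2401 = -1/7551 - 2401 = -18129952/7551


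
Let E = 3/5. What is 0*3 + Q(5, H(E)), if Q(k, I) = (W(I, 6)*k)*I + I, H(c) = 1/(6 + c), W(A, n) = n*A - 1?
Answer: 10/121 ≈ 0.082645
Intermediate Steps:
E = ⅗ (E = 3*(⅕) = ⅗ ≈ 0.60000)
W(A, n) = -1 + A*n (W(A, n) = A*n - 1 = -1 + A*n)
Q(k, I) = I + I*k*(-1 + 6*I) (Q(k, I) = ((-1 + I*6)*k)*I + I = ((-1 + 6*I)*k)*I + I = (k*(-1 + 6*I))*I + I = I*k*(-1 + 6*I) + I = I + I*k*(-1 + 6*I))
0*3 + Q(5, H(E)) = 0*3 + (1 + 5*(-1 + 6/(6 + ⅗)))/(6 + ⅗) = 0 + (1 + 5*(-1 + 6/(33/5)))/(33/5) = 0 + 5*(1 + 5*(-1 + 6*(5/33)))/33 = 0 + 5*(1 + 5*(-1 + 10/11))/33 = 0 + 5*(1 + 5*(-1/11))/33 = 0 + 5*(1 - 5/11)/33 = 0 + (5/33)*(6/11) = 0 + 10/121 = 10/121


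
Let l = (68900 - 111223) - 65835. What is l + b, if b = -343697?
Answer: -451855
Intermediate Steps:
l = -108158 (l = -42323 - 65835 = -108158)
l + b = -108158 - 343697 = -451855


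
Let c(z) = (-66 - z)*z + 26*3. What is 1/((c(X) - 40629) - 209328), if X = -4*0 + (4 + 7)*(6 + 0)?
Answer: -1/258591 ≈ -3.8671e-6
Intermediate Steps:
X = 66 (X = 0 + 11*6 = 0 + 66 = 66)
c(z) = 78 + z*(-66 - z) (c(z) = z*(-66 - z) + 78 = 78 + z*(-66 - z))
1/((c(X) - 40629) - 209328) = 1/(((78 - 1*66² - 66*66) - 40629) - 209328) = 1/(((78 - 1*4356 - 4356) - 40629) - 209328) = 1/(((78 - 4356 - 4356) - 40629) - 209328) = 1/((-8634 - 40629) - 209328) = 1/(-49263 - 209328) = 1/(-258591) = -1/258591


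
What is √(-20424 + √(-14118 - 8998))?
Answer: √(-20424 + 2*I*√5779) ≈ 0.5319 + 142.91*I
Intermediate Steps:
√(-20424 + √(-14118 - 8998)) = √(-20424 + √(-23116)) = √(-20424 + 2*I*√5779)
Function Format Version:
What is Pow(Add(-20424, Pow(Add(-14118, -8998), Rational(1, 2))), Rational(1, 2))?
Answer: Pow(Add(-20424, Mul(2, I, Pow(5779, Rational(1, 2)))), Rational(1, 2)) ≈ Add(0.5319, Mul(142.91, I))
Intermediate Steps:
Pow(Add(-20424, Pow(Add(-14118, -8998), Rational(1, 2))), Rational(1, 2)) = Pow(Add(-20424, Pow(-23116, Rational(1, 2))), Rational(1, 2)) = Pow(Add(-20424, Mul(2, I, Pow(5779, Rational(1, 2)))), Rational(1, 2))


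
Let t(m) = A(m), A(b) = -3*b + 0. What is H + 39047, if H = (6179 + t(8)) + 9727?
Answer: 54929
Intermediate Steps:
A(b) = -3*b
t(m) = -3*m
H = 15882 (H = (6179 - 3*8) + 9727 = (6179 - 24) + 9727 = 6155 + 9727 = 15882)
H + 39047 = 15882 + 39047 = 54929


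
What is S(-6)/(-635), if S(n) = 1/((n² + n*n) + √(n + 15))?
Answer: -1/47625 ≈ -2.0997e-5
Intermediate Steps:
S(n) = 1/(√(15 + n) + 2*n²) (S(n) = 1/((n² + n²) + √(15 + n)) = 1/(2*n² + √(15 + n)) = 1/(√(15 + n) + 2*n²))
S(-6)/(-635) = 1/((√(15 - 6) + 2*(-6)²)*(-635)) = -1/635/(√9 + 2*36) = -1/635/(3 + 72) = -1/635/75 = (1/75)*(-1/635) = -1/47625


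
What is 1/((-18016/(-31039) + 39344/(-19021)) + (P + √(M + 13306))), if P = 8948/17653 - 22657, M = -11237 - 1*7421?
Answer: -820387683316371313711033593263/18588522435796608729392616989894459 - 217244690520132578889026498*I*√1338/55765567307389826188177850969683377 ≈ -4.4134e-5 - 1.425e-7*I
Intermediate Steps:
M = -18658 (M = -11237 - 7421 = -18658)
P = -399955073/17653 (P = 8948*(1/17653) - 22657 = 8948/17653 - 22657 = -399955073/17653 ≈ -22657.)
1/((-18016/(-31039) + 39344/(-19021)) + (P + √(M + 13306))) = 1/((-18016/(-31039) + 39344/(-19021)) + (-399955073/17653 + √(-18658 + 13306))) = 1/((-18016*(-1/31039) + 39344*(-1/19021)) + (-399955073/17653 + √(-5352))) = 1/((18016/31039 - 39344/19021) + (-399955073/17653 + 2*I*√1338)) = 1/(-878516080/590392819 + (-399955073/17653 + 2*I*√1338)) = 1/(-236146111466181027/10422204433807 + 2*I*√1338)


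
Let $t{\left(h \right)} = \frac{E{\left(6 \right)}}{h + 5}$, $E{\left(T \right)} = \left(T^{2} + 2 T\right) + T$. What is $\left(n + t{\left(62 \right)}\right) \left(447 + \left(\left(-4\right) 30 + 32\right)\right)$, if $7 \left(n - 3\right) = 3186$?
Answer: $\frac{77273673}{469} \approx 1.6476 \cdot 10^{5}$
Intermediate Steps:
$n = \frac{3207}{7}$ ($n = 3 + \frac{1}{7} \cdot 3186 = 3 + \frac{3186}{7} = \frac{3207}{7} \approx 458.14$)
$E{\left(T \right)} = T^{2} + 3 T$
$t{\left(h \right)} = \frac{54}{5 + h}$ ($t{\left(h \right)} = \frac{6 \left(3 + 6\right)}{h + 5} = \frac{6 \cdot 9}{5 + h} = \frac{54}{5 + h}$)
$\left(n + t{\left(62 \right)}\right) \left(447 + \left(\left(-4\right) 30 + 32\right)\right) = \left(\frac{3207}{7} + \frac{54}{5 + 62}\right) \left(447 + \left(\left(-4\right) 30 + 32\right)\right) = \left(\frac{3207}{7} + \frac{54}{67}\right) \left(447 + \left(-120 + 32\right)\right) = \left(\frac{3207}{7} + 54 \cdot \frac{1}{67}\right) \left(447 - 88\right) = \left(\frac{3207}{7} + \frac{54}{67}\right) 359 = \frac{215247}{469} \cdot 359 = \frac{77273673}{469}$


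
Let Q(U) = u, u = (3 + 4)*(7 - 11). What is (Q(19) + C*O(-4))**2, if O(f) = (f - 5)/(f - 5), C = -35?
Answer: 3969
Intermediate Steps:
u = -28 (u = 7*(-4) = -28)
Q(U) = -28
O(f) = 1 (O(f) = (-5 + f)/(-5 + f) = 1)
(Q(19) + C*O(-4))**2 = (-28 - 35*1)**2 = (-28 - 35)**2 = (-63)**2 = 3969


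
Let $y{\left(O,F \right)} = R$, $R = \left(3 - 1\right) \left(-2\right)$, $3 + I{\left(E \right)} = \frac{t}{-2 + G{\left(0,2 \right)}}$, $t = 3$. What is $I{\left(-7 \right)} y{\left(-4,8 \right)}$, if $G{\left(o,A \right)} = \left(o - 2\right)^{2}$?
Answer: $6$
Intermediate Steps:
$G{\left(o,A \right)} = \left(-2 + o\right)^{2}$
$I{\left(E \right)} = - \frac{3}{2}$ ($I{\left(E \right)} = -3 + \frac{1}{-2 + \left(-2 + 0\right)^{2}} \cdot 3 = -3 + \frac{1}{-2 + \left(-2\right)^{2}} \cdot 3 = -3 + \frac{1}{-2 + 4} \cdot 3 = -3 + \frac{1}{2} \cdot 3 = -3 + \frac{3}{2} = - \frac{3}{2}$)
$R = -4$ ($R = 2 \left(-2\right) = -4$)
$y{\left(O,F \right)} = -4$
$I{\left(-7 \right)} y{\left(-4,8 \right)} = \left(- \frac{3}{2}\right) \left(-4\right) = 6$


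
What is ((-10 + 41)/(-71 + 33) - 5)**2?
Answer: 48841/1444 ≈ 33.823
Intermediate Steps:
((-10 + 41)/(-71 + 33) - 5)**2 = (31/(-38) - 5)**2 = (31*(-1/38) - 5)**2 = (-31/38 - 5)**2 = (-221/38)**2 = 48841/1444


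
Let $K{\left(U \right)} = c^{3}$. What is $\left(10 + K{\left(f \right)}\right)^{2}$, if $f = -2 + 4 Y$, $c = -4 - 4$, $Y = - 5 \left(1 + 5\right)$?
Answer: $252004$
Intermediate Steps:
$Y = -30$ ($Y = \left(-5\right) 6 = -30$)
$c = -8$
$f = -122$ ($f = -2 + 4 \left(-30\right) = -2 - 120 = -122$)
$K{\left(U \right)} = -512$ ($K{\left(U \right)} = \left(-8\right)^{3} = -512$)
$\left(10 + K{\left(f \right)}\right)^{2} = \left(10 - 512\right)^{2} = \left(-502\right)^{2} = 252004$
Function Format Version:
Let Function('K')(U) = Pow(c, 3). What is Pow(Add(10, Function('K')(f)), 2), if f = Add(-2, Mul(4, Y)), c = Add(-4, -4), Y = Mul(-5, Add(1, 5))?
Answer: 252004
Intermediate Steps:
Y = -30 (Y = Mul(-5, 6) = -30)
c = -8
f = -122 (f = Add(-2, Mul(4, -30)) = Add(-2, -120) = -122)
Function('K')(U) = -512 (Function('K')(U) = Pow(-8, 3) = -512)
Pow(Add(10, Function('K')(f)), 2) = Pow(Add(10, -512), 2) = Pow(-502, 2) = 252004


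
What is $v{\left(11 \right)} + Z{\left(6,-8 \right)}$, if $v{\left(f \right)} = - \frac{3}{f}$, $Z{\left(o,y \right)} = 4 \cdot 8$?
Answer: $\frac{349}{11} \approx 31.727$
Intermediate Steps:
$Z{\left(o,y \right)} = 32$
$v{\left(11 \right)} + Z{\left(6,-8 \right)} = - \frac{3}{11} + 32 = \frac{349}{11}$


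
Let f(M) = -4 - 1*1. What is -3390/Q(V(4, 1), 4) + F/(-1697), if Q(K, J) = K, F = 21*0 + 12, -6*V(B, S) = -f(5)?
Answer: 6903384/1697 ≈ 4068.0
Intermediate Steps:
f(M) = -5 (f(M) = -4 - 1 = -5)
V(B, S) = -⅚ (V(B, S) = -(-1)*(-5)/6 = -⅙*5 = -⅚)
F = 12 (F = 0 + 12 = 12)
-3390/Q(V(4, 1), 4) + F/(-1697) = -3390/(-⅚) + 12/(-1697) = -3390*(-6/5) + 12*(-1/1697) = 4068 - 12/1697 = 6903384/1697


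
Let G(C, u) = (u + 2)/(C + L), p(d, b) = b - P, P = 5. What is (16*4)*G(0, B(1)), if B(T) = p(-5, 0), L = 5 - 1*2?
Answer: -64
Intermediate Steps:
L = 3 (L = 5 - 2 = 3)
p(d, b) = -5 + b (p(d, b) = b - 1*5 = b - 5 = -5 + b)
B(T) = -5 (B(T) = -5 + 0 = -5)
G(C, u) = (2 + u)/(3 + C) (G(C, u) = (u + 2)/(C + 3) = (2 + u)/(3 + C))
(16*4)*G(0, B(1)) = (16*4)*((2 - 5)/(3 + 0)) = 64*(-3/3) = 64*((⅓)*(-3)) = 64*(-1) = -64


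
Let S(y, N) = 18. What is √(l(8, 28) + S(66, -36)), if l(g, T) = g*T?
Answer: 11*√2 ≈ 15.556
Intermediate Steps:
l(g, T) = T*g
√(l(8, 28) + S(66, -36)) = √(28*8 + 18) = √(224 + 18) = √242 = 11*√2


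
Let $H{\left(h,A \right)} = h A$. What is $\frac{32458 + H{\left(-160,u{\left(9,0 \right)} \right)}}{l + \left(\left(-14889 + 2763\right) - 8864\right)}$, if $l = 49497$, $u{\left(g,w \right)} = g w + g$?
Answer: $\frac{31018}{28507} \approx 1.0881$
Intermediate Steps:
$u{\left(g,w \right)} = g + g w$
$H{\left(h,A \right)} = A h$
$\frac{32458 + H{\left(-160,u{\left(9,0 \right)} \right)}}{l + \left(\left(-14889 + 2763\right) - 8864\right)} = \frac{32458 + 9 \left(1 + 0\right) \left(-160\right)}{49497 + \left(\left(-14889 + 2763\right) - 8864\right)} = \frac{32458 + 9 \cdot 1 \left(-160\right)}{49497 - 20990} = \frac{32458 + 9 \left(-160\right)}{49497 - 20990} = \frac{32458 - 1440}{28507} = 31018 \cdot \frac{1}{28507} = \frac{31018}{28507}$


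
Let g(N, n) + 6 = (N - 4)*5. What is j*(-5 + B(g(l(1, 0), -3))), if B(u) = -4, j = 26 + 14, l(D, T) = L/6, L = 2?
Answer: -360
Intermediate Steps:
l(D, T) = 1/3 (l(D, T) = 2/6 = 2*(1/6) = 1/3)
g(N, n) = -26 + 5*N (g(N, n) = -6 + (N - 4)*5 = -6 + (-4 + N)*5 = -6 + (-20 + 5*N) = -26 + 5*N)
j = 40
j*(-5 + B(g(l(1, 0), -3))) = 40*(-5 - 4) = 40*(-9) = -360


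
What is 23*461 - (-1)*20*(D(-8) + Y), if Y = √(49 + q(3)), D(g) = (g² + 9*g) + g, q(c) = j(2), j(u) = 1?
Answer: 10283 + 100*√2 ≈ 10424.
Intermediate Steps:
q(c) = 1
D(g) = g² + 10*g
Y = 5*√2 (Y = √(49 + 1) = √50 = 5*√2 ≈ 7.0711)
23*461 - (-1)*20*(D(-8) + Y) = 23*461 - (-1)*20*(-8*(10 - 8) + 5*√2) = 10603 - (-1)*20*(-8*2 + 5*√2) = 10603 - (-1)*20*(-16 + 5*√2) = 10603 - (-1)*(-320 + 100*√2) = 10603 - (320 - 100*√2) = 10603 + (-320 + 100*√2) = 10283 + 100*√2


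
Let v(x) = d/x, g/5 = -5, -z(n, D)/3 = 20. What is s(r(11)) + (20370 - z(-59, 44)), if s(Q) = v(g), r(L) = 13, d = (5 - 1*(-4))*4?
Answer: 510714/25 ≈ 20429.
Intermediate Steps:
z(n, D) = -60 (z(n, D) = -3*20 = -60)
d = 36 (d = (5 + 4)*4 = 9*4 = 36)
g = -25 (g = 5*(-5) = -25)
v(x) = 36/x
s(Q) = -36/25 (s(Q) = 36/(-25) = 36*(-1/25) = -36/25)
s(r(11)) + (20370 - z(-59, 44)) = -36/25 + (20370 - 1*(-60)) = -36/25 + (20370 + 60) = -36/25 + 20430 = 510714/25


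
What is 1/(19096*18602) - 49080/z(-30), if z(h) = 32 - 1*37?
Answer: 3486876742273/355223792 ≈ 9816.0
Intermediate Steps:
z(h) = -5 (z(h) = 32 - 37 = -5)
1/(19096*18602) - 49080/z(-30) = 1/(19096*18602) - 49080/(-5) = (1/19096)*(1/18602) - 49080*(-⅕) = 1/355223792 + 9816 = 3486876742273/355223792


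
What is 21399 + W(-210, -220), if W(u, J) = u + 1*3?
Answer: 21192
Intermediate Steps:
W(u, J) = 3 + u (W(u, J) = u + 3 = 3 + u)
21399 + W(-210, -220) = 21399 + (3 - 210) = 21399 - 207 = 21192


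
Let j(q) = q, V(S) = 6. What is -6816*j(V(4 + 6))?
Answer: -40896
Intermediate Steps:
-6816*j(V(4 + 6)) = -6816*6 = -40896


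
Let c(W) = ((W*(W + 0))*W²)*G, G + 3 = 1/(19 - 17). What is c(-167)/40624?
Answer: -3888981605/81248 ≈ -47866.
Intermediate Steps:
G = -5/2 (G = -3 + 1/(19 - 17) = -3 + 1/2 = -3 + ½ = -5/2 ≈ -2.5000)
c(W) = -5*W⁴/2 (c(W) = ((W*(W + 0))*W²)*(-5/2) = ((W*W)*W²)*(-5/2) = (W²*W²)*(-5/2) = W⁴*(-5/2) = -5*W⁴/2)
c(-167)/40624 = -5/2*(-167)⁴/40624 = -5/2*777796321*(1/40624) = -3888981605/2*1/40624 = -3888981605/81248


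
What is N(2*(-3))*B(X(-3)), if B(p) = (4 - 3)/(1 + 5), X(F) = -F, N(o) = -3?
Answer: -½ ≈ -0.50000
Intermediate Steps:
B(p) = ⅙ (B(p) = 1/6 = 1*(⅙) = ⅙)
N(2*(-3))*B(X(-3)) = -3*⅙ = -½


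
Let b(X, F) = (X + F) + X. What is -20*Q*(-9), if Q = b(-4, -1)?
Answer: -1620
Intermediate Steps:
b(X, F) = F + 2*X (b(X, F) = (F + X) + X = F + 2*X)
Q = -9 (Q = -1 + 2*(-4) = -1 - 8 = -9)
-20*Q*(-9) = -20*(-9)*(-9) = 180*(-9) = -1620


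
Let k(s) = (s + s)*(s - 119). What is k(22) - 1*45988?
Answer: -50256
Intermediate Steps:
k(s) = 2*s*(-119 + s) (k(s) = (2*s)*(-119 + s) = 2*s*(-119 + s))
k(22) - 1*45988 = 2*22*(-119 + 22) - 1*45988 = 2*22*(-97) - 45988 = -4268 - 45988 = -50256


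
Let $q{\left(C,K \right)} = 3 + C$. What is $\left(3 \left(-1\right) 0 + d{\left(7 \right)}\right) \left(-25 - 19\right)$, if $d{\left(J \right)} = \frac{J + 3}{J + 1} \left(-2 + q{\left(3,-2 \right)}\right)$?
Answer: $-220$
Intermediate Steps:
$d{\left(J \right)} = \frac{4 \left(3 + J\right)}{1 + J}$ ($d{\left(J \right)} = \frac{J + 3}{J + 1} \left(-2 + \left(3 + 3\right)\right) = \frac{3 + J}{1 + J} \left(-2 + 6\right) = \frac{3 + J}{1 + J} 4 = \frac{4 \left(3 + J\right)}{1 + J}$)
$\left(3 \left(-1\right) 0 + d{\left(7 \right)}\right) \left(-25 - 19\right) = \left(3 \left(-1\right) 0 + \frac{4 \left(3 + 7\right)}{1 + 7}\right) \left(-25 - 19\right) = \left(\left(-3\right) 0 + 4 \cdot \frac{1}{8} \cdot 10\right) \left(-25 - 19\right) = \left(0 + 4 \cdot \frac{1}{8} \cdot 10\right) \left(-44\right) = \left(0 + 5\right) \left(-44\right) = 5 \left(-44\right) = -220$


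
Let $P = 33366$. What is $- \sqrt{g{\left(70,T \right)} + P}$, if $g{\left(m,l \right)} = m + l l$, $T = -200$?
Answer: $- 2 \sqrt{18359} \approx -270.99$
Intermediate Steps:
$g{\left(m,l \right)} = m + l^{2}$
$- \sqrt{g{\left(70,T \right)} + P} = - \sqrt{\left(70 + \left(-200\right)^{2}\right) + 33366} = - \sqrt{\left(70 + 40000\right) + 33366} = - \sqrt{40070 + 33366} = - \sqrt{73436} = - 2 \sqrt{18359}$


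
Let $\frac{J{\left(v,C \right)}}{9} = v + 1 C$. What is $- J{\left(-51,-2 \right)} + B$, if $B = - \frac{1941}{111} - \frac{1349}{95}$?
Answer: $\frac{82383}{185} \approx 445.31$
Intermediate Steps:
$J{\left(v,C \right)} = 9 C + 9 v$ ($J{\left(v,C \right)} = 9 \left(v + 1 C\right) = 9 \left(v + C\right) = 9 \left(C + v\right) = 9 C + 9 v$)
$B = - \frac{5862}{185}$ ($B = \left(-1941\right) \frac{1}{111} - \frac{71}{5} = - \frac{647}{37} - \frac{71}{5} = - \frac{5862}{185} \approx -31.686$)
$- J{\left(-51,-2 \right)} + B = - (9 \left(-2\right) + 9 \left(-51\right)) - \frac{5862}{185} = - (-18 - 459) - \frac{5862}{185} = \left(-1\right) \left(-477\right) - \frac{5862}{185} = 477 - \frac{5862}{185} = \frac{82383}{185}$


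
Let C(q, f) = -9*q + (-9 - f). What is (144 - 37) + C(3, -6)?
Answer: 77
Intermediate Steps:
C(q, f) = -9 - f - 9*q
(144 - 37) + C(3, -6) = (144 - 37) + (-9 - 1*(-6) - 9*3) = 107 + (-9 + 6 - 27) = 107 - 30 = 77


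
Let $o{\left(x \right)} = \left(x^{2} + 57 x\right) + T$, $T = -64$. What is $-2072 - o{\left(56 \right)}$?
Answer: $-8336$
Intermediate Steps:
$o{\left(x \right)} = -64 + x^{2} + 57 x$ ($o{\left(x \right)} = \left(x^{2} + 57 x\right) - 64 = -64 + x^{2} + 57 x$)
$-2072 - o{\left(56 \right)} = -2072 - \left(-64 + 56^{2} + 57 \cdot 56\right) = -2072 - \left(-64 + 3136 + 3192\right) = -2072 - 6264 = -8336$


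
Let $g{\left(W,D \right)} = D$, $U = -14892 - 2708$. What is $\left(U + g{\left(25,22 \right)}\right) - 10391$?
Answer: $-27969$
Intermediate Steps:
$U = -17600$
$\left(U + g{\left(25,22 \right)}\right) - 10391 = \left(-17600 + 22\right) - 10391 = -17578 - 10391 = -27969$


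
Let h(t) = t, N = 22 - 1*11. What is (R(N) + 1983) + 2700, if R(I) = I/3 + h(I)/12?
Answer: 56251/12 ≈ 4687.6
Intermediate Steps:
N = 11 (N = 22 - 11 = 11)
R(I) = 5*I/12 (R(I) = I/3 + I/12 = 5*I/12)
(R(N) + 1983) + 2700 = ((5/12)*11 + 1983) + 2700 = (55/12 + 1983) + 2700 = 23851/12 + 2700 = 56251/12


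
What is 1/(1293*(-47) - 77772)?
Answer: -1/138543 ≈ -7.2180e-6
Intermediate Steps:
1/(1293*(-47) - 77772) = 1/(-60771 - 77772) = 1/(-138543) = -1/138543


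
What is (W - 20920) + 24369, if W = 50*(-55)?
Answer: 699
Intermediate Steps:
W = -2750
(W - 20920) + 24369 = (-2750 - 20920) + 24369 = -23670 + 24369 = 699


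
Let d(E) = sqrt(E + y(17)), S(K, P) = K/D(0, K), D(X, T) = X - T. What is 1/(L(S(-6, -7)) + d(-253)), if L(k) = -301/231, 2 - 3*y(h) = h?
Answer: -33/6577 - 1089*I*sqrt(258)/282811 ≈ -0.0050175 - 0.06185*I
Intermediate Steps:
y(h) = 2/3 - h/3
S(K, P) = -1 (S(K, P) = K/(0 - K) = K/((-K)) = K*(-1/K) = -1)
d(E) = sqrt(-5 + E) (d(E) = sqrt(E + (2/3 - 1/3*17)) = sqrt(E + (2/3 - 17/3)) = sqrt(E - 5) = sqrt(-5 + E))
L(k) = -43/33 (L(k) = -301*1/231 = -43/33)
1/(L(S(-6, -7)) + d(-253)) = 1/(-43/33 + sqrt(-5 - 253)) = 1/(-43/33 + sqrt(-258)) = 1/(-43/33 + I*sqrt(258))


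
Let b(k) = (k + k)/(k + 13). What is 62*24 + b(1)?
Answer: 10417/7 ≈ 1488.1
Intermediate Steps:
b(k) = 2*k/(13 + k) (b(k) = (2*k)/(13 + k) = 2*k/(13 + k))
62*24 + b(1) = 62*24 + 2*1/(13 + 1) = 1488 + 2*1/14 = 1488 + 2*1*(1/14) = 1488 + 1/7 = 10417/7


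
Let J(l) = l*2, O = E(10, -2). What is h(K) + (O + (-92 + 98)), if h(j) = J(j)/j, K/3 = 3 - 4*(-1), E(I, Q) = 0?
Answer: 8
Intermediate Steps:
O = 0
K = 21 (K = 3*(3 - 4*(-1)) = 3*(3 + 4) = 3*7 = 21)
J(l) = 2*l
h(j) = 2 (h(j) = (2*j)/j = 2)
h(K) + (O + (-92 + 98)) = 2 + (0 + (-92 + 98)) = 2 + (0 + 6) = 2 + 6 = 8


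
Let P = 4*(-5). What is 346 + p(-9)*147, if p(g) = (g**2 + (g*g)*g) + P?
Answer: -97850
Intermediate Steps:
P = -20
p(g) = -20 + g**2 + g**3 (p(g) = (g**2 + (g*g)*g) - 20 = (g**2 + g**2*g) - 20 = (g**2 + g**3) - 20 = -20 + g**2 + g**3)
346 + p(-9)*147 = 346 + (-20 + (-9)**2 + (-9)**3)*147 = 346 + (-20 + 81 - 729)*147 = 346 - 668*147 = 346 - 98196 = -97850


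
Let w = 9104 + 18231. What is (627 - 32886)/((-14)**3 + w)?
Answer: -10753/8197 ≈ -1.3118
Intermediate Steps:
w = 27335
(627 - 32886)/((-14)**3 + w) = (627 - 32886)/((-14)**3 + 27335) = -32259/(-2744 + 27335) = -32259/24591 = -32259*1/24591 = -10753/8197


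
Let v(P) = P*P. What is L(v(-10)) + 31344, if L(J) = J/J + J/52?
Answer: 407510/13 ≈ 31347.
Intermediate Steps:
v(P) = P²
L(J) = 1 + J/52 (L(J) = 1 + J*(1/52) = 1 + J/52)
L(v(-10)) + 31344 = (1 + (1/52)*(-10)²) + 31344 = (1 + (1/52)*100) + 31344 = (1 + 25/13) + 31344 = 38/13 + 31344 = 407510/13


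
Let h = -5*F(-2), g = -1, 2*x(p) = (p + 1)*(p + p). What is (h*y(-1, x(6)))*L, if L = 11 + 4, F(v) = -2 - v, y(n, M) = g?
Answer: 0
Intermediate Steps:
x(p) = p*(1 + p) (x(p) = ((p + 1)*(p + p))/2 = ((1 + p)*(2*p))/2 = (2*p*(1 + p))/2 = p*(1 + p))
y(n, M) = -1
h = 0 (h = -5*(-2 - 1*(-2)) = -5*(-2 + 2) = -5*0 = 0)
L = 15
(h*y(-1, x(6)))*L = (0*(-1))*15 = 0*15 = 0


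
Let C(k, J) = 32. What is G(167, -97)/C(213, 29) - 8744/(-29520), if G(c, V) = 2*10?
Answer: 13597/14760 ≈ 0.92121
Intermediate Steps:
G(c, V) = 20
G(167, -97)/C(213, 29) - 8744/(-29520) = 20/32 - 8744/(-29520) = 20*(1/32) - 8744*(-1/29520) = 5/8 + 1093/3690 = 13597/14760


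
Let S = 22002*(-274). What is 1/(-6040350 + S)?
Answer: -1/12068898 ≈ -8.2858e-8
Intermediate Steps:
S = -6028548
1/(-6040350 + S) = 1/(-6040350 - 6028548) = 1/(-12068898) = -1/12068898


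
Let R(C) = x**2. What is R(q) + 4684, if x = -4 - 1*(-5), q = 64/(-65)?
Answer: 4685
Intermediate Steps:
q = -64/65 (q = 64*(-1/65) = -64/65 ≈ -0.98462)
x = 1 (x = -4 + 5 = 1)
R(C) = 1 (R(C) = 1**2 = 1)
R(q) + 4684 = 1 + 4684 = 4685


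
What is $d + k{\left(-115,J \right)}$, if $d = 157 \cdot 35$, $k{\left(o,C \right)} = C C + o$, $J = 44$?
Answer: $7316$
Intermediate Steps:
$k{\left(o,C \right)} = o + C^{2}$ ($k{\left(o,C \right)} = C^{2} + o = o + C^{2}$)
$d = 5495$
$d + k{\left(-115,J \right)} = 5495 - \left(115 - 44^{2}\right) = 5495 + \left(-115 + 1936\right) = 5495 + 1821 = 7316$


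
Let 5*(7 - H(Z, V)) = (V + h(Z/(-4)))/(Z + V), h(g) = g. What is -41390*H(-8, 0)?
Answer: -583599/2 ≈ -2.9180e+5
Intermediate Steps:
H(Z, V) = 7 - (V - Z/4)/(5*(V + Z)) (H(Z, V) = 7 - (V + Z/(-4))/(5*(Z + V)) = 7 - (V + Z*(-¼))/(5*(V + Z)) = 7 - (V - Z/4)/(5*(V + Z)))
-41390*H(-8, 0) = -4139*(136*0 + 141*(-8))/(2*(0 - 8)) = -4139*(0 - 1128)/(2*(-8)) = -4139*(-1)*(-1128)/(2*8) = -41390*141/20 = -583599/2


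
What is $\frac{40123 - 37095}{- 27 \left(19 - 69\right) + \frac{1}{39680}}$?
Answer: $\frac{120151040}{53568001} \approx 2.243$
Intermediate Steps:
$\frac{40123 - 37095}{- 27 \left(19 - 69\right) + \frac{1}{39680}} = \frac{3028}{\left(-27\right) \left(-50\right) + \frac{1}{39680}} = \frac{3028}{1350 + \frac{1}{39680}} = \frac{3028}{\frac{53568001}{39680}} = 3028 \cdot \frac{39680}{53568001} = \frac{120151040}{53568001}$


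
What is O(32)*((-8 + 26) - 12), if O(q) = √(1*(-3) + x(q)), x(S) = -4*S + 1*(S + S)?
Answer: 6*I*√67 ≈ 49.112*I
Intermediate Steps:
x(S) = -2*S (x(S) = -4*S + 1*(2*S) = -4*S + 2*S = -2*S)
O(q) = √(-3 - 2*q) (O(q) = √(1*(-3) - 2*q) = √(-3 - 2*q))
O(32)*((-8 + 26) - 12) = √(-3 - 2*32)*((-8 + 26) - 12) = √(-3 - 64)*(18 - 12) = √(-67)*6 = (I*√67)*6 = 6*I*√67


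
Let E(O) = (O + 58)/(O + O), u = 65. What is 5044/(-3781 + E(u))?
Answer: -655720/491407 ≈ -1.3344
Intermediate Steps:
E(O) = (58 + O)/(2*O) (E(O) = (58 + O)/((2*O)) = (58 + O)*(1/(2*O)) = (58 + O)/(2*O))
5044/(-3781 + E(u)) = 5044/(-3781 + (1/2)*(58 + 65)/65) = 5044/(-3781 + (1/2)*(1/65)*123) = 5044/(-3781 + 123/130) = 5044/(-491407/130) = 5044*(-130/491407) = -655720/491407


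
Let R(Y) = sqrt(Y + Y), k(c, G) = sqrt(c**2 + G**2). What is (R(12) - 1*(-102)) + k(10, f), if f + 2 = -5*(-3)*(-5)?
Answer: 102 + sqrt(6029) + 2*sqrt(6) ≈ 184.55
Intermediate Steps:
f = -77 (f = -2 - 5*(-3)*(-5) = -2 + 15*(-5) = -2 - 75 = -77)
k(c, G) = sqrt(G**2 + c**2)
R(Y) = sqrt(2)*sqrt(Y) (R(Y) = sqrt(2*Y) = sqrt(2)*sqrt(Y))
(R(12) - 1*(-102)) + k(10, f) = (sqrt(2)*sqrt(12) - 1*(-102)) + sqrt((-77)**2 + 10**2) = (sqrt(2)*(2*sqrt(3)) + 102) + sqrt(5929 + 100) = (2*sqrt(6) + 102) + sqrt(6029) = (102 + 2*sqrt(6)) + sqrt(6029) = 102 + sqrt(6029) + 2*sqrt(6)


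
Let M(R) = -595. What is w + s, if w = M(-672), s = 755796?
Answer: 755201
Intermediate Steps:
w = -595
w + s = -595 + 755796 = 755201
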